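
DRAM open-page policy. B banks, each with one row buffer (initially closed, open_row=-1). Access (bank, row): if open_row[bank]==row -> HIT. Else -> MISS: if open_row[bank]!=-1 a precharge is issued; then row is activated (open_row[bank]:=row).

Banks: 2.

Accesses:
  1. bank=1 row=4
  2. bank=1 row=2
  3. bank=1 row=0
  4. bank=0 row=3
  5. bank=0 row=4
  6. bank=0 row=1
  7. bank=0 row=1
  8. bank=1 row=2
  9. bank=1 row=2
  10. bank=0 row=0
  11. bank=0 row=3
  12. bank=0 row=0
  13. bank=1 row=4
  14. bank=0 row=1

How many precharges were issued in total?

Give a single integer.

Answer: 10

Derivation:
Acc 1: bank1 row4 -> MISS (open row4); precharges=0
Acc 2: bank1 row2 -> MISS (open row2); precharges=1
Acc 3: bank1 row0 -> MISS (open row0); precharges=2
Acc 4: bank0 row3 -> MISS (open row3); precharges=2
Acc 5: bank0 row4 -> MISS (open row4); precharges=3
Acc 6: bank0 row1 -> MISS (open row1); precharges=4
Acc 7: bank0 row1 -> HIT
Acc 8: bank1 row2 -> MISS (open row2); precharges=5
Acc 9: bank1 row2 -> HIT
Acc 10: bank0 row0 -> MISS (open row0); precharges=6
Acc 11: bank0 row3 -> MISS (open row3); precharges=7
Acc 12: bank0 row0 -> MISS (open row0); precharges=8
Acc 13: bank1 row4 -> MISS (open row4); precharges=9
Acc 14: bank0 row1 -> MISS (open row1); precharges=10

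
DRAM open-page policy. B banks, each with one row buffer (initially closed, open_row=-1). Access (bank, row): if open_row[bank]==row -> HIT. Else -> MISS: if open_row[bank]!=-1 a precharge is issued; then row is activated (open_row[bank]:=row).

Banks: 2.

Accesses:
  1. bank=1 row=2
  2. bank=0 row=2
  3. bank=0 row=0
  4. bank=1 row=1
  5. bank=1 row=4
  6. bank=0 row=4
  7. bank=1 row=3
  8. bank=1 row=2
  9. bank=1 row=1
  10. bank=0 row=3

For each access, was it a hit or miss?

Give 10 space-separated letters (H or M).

Answer: M M M M M M M M M M

Derivation:
Acc 1: bank1 row2 -> MISS (open row2); precharges=0
Acc 2: bank0 row2 -> MISS (open row2); precharges=0
Acc 3: bank0 row0 -> MISS (open row0); precharges=1
Acc 4: bank1 row1 -> MISS (open row1); precharges=2
Acc 5: bank1 row4 -> MISS (open row4); precharges=3
Acc 6: bank0 row4 -> MISS (open row4); precharges=4
Acc 7: bank1 row3 -> MISS (open row3); precharges=5
Acc 8: bank1 row2 -> MISS (open row2); precharges=6
Acc 9: bank1 row1 -> MISS (open row1); precharges=7
Acc 10: bank0 row3 -> MISS (open row3); precharges=8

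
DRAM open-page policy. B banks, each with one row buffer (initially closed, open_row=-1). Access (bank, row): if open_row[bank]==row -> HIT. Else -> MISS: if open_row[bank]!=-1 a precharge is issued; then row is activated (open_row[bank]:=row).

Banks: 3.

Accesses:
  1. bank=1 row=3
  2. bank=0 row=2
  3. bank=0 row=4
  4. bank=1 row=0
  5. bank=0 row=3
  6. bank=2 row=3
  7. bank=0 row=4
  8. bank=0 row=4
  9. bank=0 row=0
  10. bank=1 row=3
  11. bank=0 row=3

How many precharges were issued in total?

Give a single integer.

Acc 1: bank1 row3 -> MISS (open row3); precharges=0
Acc 2: bank0 row2 -> MISS (open row2); precharges=0
Acc 3: bank0 row4 -> MISS (open row4); precharges=1
Acc 4: bank1 row0 -> MISS (open row0); precharges=2
Acc 5: bank0 row3 -> MISS (open row3); precharges=3
Acc 6: bank2 row3 -> MISS (open row3); precharges=3
Acc 7: bank0 row4 -> MISS (open row4); precharges=4
Acc 8: bank0 row4 -> HIT
Acc 9: bank0 row0 -> MISS (open row0); precharges=5
Acc 10: bank1 row3 -> MISS (open row3); precharges=6
Acc 11: bank0 row3 -> MISS (open row3); precharges=7

Answer: 7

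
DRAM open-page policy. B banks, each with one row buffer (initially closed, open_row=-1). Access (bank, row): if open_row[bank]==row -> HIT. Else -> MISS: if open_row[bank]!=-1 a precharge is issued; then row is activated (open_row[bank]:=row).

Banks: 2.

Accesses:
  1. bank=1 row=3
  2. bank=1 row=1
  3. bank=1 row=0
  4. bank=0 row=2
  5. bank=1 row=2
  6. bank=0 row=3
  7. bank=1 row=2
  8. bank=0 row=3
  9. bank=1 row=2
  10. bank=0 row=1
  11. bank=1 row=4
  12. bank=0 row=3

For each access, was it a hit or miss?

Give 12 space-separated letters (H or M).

Answer: M M M M M M H H H M M M

Derivation:
Acc 1: bank1 row3 -> MISS (open row3); precharges=0
Acc 2: bank1 row1 -> MISS (open row1); precharges=1
Acc 3: bank1 row0 -> MISS (open row0); precharges=2
Acc 4: bank0 row2 -> MISS (open row2); precharges=2
Acc 5: bank1 row2 -> MISS (open row2); precharges=3
Acc 6: bank0 row3 -> MISS (open row3); precharges=4
Acc 7: bank1 row2 -> HIT
Acc 8: bank0 row3 -> HIT
Acc 9: bank1 row2 -> HIT
Acc 10: bank0 row1 -> MISS (open row1); precharges=5
Acc 11: bank1 row4 -> MISS (open row4); precharges=6
Acc 12: bank0 row3 -> MISS (open row3); precharges=7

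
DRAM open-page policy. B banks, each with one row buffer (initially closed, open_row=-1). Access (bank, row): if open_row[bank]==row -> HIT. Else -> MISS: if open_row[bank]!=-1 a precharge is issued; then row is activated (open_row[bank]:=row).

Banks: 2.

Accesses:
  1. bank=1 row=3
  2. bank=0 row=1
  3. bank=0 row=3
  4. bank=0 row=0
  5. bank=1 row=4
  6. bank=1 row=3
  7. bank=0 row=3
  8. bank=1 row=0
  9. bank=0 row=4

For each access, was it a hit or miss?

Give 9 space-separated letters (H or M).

Acc 1: bank1 row3 -> MISS (open row3); precharges=0
Acc 2: bank0 row1 -> MISS (open row1); precharges=0
Acc 3: bank0 row3 -> MISS (open row3); precharges=1
Acc 4: bank0 row0 -> MISS (open row0); precharges=2
Acc 5: bank1 row4 -> MISS (open row4); precharges=3
Acc 6: bank1 row3 -> MISS (open row3); precharges=4
Acc 7: bank0 row3 -> MISS (open row3); precharges=5
Acc 8: bank1 row0 -> MISS (open row0); precharges=6
Acc 9: bank0 row4 -> MISS (open row4); precharges=7

Answer: M M M M M M M M M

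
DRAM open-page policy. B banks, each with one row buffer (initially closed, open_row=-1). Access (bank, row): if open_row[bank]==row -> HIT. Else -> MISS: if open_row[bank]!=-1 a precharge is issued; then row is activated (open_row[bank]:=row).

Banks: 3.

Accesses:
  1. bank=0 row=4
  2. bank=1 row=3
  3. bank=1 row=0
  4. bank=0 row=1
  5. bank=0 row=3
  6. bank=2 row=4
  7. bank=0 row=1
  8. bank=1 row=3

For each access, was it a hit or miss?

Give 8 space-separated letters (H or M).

Answer: M M M M M M M M

Derivation:
Acc 1: bank0 row4 -> MISS (open row4); precharges=0
Acc 2: bank1 row3 -> MISS (open row3); precharges=0
Acc 3: bank1 row0 -> MISS (open row0); precharges=1
Acc 4: bank0 row1 -> MISS (open row1); precharges=2
Acc 5: bank0 row3 -> MISS (open row3); precharges=3
Acc 6: bank2 row4 -> MISS (open row4); precharges=3
Acc 7: bank0 row1 -> MISS (open row1); precharges=4
Acc 8: bank1 row3 -> MISS (open row3); precharges=5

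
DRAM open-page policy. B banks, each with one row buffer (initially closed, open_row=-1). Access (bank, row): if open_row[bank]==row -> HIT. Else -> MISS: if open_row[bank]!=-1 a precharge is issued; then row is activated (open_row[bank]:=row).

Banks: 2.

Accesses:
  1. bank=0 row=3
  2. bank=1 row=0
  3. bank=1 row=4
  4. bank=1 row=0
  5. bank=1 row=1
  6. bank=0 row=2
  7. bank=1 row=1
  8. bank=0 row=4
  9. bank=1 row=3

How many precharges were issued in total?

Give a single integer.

Acc 1: bank0 row3 -> MISS (open row3); precharges=0
Acc 2: bank1 row0 -> MISS (open row0); precharges=0
Acc 3: bank1 row4 -> MISS (open row4); precharges=1
Acc 4: bank1 row0 -> MISS (open row0); precharges=2
Acc 5: bank1 row1 -> MISS (open row1); precharges=3
Acc 6: bank0 row2 -> MISS (open row2); precharges=4
Acc 7: bank1 row1 -> HIT
Acc 8: bank0 row4 -> MISS (open row4); precharges=5
Acc 9: bank1 row3 -> MISS (open row3); precharges=6

Answer: 6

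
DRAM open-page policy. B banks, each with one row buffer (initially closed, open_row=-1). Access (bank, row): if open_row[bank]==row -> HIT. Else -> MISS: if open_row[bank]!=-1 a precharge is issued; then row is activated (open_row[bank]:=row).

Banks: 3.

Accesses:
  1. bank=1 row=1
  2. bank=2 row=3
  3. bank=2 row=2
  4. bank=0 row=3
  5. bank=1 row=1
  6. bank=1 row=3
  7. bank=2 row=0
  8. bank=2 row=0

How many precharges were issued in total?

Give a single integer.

Answer: 3

Derivation:
Acc 1: bank1 row1 -> MISS (open row1); precharges=0
Acc 2: bank2 row3 -> MISS (open row3); precharges=0
Acc 3: bank2 row2 -> MISS (open row2); precharges=1
Acc 4: bank0 row3 -> MISS (open row3); precharges=1
Acc 5: bank1 row1 -> HIT
Acc 6: bank1 row3 -> MISS (open row3); precharges=2
Acc 7: bank2 row0 -> MISS (open row0); precharges=3
Acc 8: bank2 row0 -> HIT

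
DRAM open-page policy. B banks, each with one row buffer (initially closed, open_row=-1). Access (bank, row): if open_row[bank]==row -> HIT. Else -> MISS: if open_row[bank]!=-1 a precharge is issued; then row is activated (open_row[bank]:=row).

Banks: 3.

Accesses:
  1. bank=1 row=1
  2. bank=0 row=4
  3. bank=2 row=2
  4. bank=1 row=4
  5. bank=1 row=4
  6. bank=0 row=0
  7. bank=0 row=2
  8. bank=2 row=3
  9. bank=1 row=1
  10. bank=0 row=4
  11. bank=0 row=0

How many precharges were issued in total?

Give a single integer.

Acc 1: bank1 row1 -> MISS (open row1); precharges=0
Acc 2: bank0 row4 -> MISS (open row4); precharges=0
Acc 3: bank2 row2 -> MISS (open row2); precharges=0
Acc 4: bank1 row4 -> MISS (open row4); precharges=1
Acc 5: bank1 row4 -> HIT
Acc 6: bank0 row0 -> MISS (open row0); precharges=2
Acc 7: bank0 row2 -> MISS (open row2); precharges=3
Acc 8: bank2 row3 -> MISS (open row3); precharges=4
Acc 9: bank1 row1 -> MISS (open row1); precharges=5
Acc 10: bank0 row4 -> MISS (open row4); precharges=6
Acc 11: bank0 row0 -> MISS (open row0); precharges=7

Answer: 7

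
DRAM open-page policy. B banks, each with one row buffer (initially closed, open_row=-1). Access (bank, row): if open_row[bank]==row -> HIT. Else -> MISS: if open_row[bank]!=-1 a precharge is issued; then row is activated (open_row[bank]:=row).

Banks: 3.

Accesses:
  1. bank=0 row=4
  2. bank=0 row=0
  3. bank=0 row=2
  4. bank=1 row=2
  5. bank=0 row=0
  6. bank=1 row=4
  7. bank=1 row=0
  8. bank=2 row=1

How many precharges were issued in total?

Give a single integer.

Answer: 5

Derivation:
Acc 1: bank0 row4 -> MISS (open row4); precharges=0
Acc 2: bank0 row0 -> MISS (open row0); precharges=1
Acc 3: bank0 row2 -> MISS (open row2); precharges=2
Acc 4: bank1 row2 -> MISS (open row2); precharges=2
Acc 5: bank0 row0 -> MISS (open row0); precharges=3
Acc 6: bank1 row4 -> MISS (open row4); precharges=4
Acc 7: bank1 row0 -> MISS (open row0); precharges=5
Acc 8: bank2 row1 -> MISS (open row1); precharges=5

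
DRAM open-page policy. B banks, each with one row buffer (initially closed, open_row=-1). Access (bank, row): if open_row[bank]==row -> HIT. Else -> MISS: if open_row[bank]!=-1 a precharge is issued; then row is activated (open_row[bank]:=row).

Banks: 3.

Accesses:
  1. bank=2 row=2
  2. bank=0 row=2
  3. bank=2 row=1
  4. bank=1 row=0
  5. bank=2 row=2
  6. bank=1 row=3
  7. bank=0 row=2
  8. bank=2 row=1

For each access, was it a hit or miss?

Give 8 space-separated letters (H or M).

Answer: M M M M M M H M

Derivation:
Acc 1: bank2 row2 -> MISS (open row2); precharges=0
Acc 2: bank0 row2 -> MISS (open row2); precharges=0
Acc 3: bank2 row1 -> MISS (open row1); precharges=1
Acc 4: bank1 row0 -> MISS (open row0); precharges=1
Acc 5: bank2 row2 -> MISS (open row2); precharges=2
Acc 6: bank1 row3 -> MISS (open row3); precharges=3
Acc 7: bank0 row2 -> HIT
Acc 8: bank2 row1 -> MISS (open row1); precharges=4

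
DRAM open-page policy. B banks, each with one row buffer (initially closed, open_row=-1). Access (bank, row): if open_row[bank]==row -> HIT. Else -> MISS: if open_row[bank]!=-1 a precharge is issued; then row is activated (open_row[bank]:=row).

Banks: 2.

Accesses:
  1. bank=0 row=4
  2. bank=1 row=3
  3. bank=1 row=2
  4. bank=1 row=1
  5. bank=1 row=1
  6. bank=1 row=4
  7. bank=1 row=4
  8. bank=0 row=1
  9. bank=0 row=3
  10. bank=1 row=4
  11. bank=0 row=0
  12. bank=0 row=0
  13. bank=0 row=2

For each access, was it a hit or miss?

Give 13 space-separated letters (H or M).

Acc 1: bank0 row4 -> MISS (open row4); precharges=0
Acc 2: bank1 row3 -> MISS (open row3); precharges=0
Acc 3: bank1 row2 -> MISS (open row2); precharges=1
Acc 4: bank1 row1 -> MISS (open row1); precharges=2
Acc 5: bank1 row1 -> HIT
Acc 6: bank1 row4 -> MISS (open row4); precharges=3
Acc 7: bank1 row4 -> HIT
Acc 8: bank0 row1 -> MISS (open row1); precharges=4
Acc 9: bank0 row3 -> MISS (open row3); precharges=5
Acc 10: bank1 row4 -> HIT
Acc 11: bank0 row0 -> MISS (open row0); precharges=6
Acc 12: bank0 row0 -> HIT
Acc 13: bank0 row2 -> MISS (open row2); precharges=7

Answer: M M M M H M H M M H M H M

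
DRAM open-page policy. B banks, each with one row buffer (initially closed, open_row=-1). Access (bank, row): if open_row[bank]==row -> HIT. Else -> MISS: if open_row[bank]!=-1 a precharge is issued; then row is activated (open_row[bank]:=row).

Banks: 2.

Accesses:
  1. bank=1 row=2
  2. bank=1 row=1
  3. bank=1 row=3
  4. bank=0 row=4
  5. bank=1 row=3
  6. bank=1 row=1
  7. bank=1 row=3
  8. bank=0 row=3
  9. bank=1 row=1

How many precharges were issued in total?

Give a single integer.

Acc 1: bank1 row2 -> MISS (open row2); precharges=0
Acc 2: bank1 row1 -> MISS (open row1); precharges=1
Acc 3: bank1 row3 -> MISS (open row3); precharges=2
Acc 4: bank0 row4 -> MISS (open row4); precharges=2
Acc 5: bank1 row3 -> HIT
Acc 6: bank1 row1 -> MISS (open row1); precharges=3
Acc 7: bank1 row3 -> MISS (open row3); precharges=4
Acc 8: bank0 row3 -> MISS (open row3); precharges=5
Acc 9: bank1 row1 -> MISS (open row1); precharges=6

Answer: 6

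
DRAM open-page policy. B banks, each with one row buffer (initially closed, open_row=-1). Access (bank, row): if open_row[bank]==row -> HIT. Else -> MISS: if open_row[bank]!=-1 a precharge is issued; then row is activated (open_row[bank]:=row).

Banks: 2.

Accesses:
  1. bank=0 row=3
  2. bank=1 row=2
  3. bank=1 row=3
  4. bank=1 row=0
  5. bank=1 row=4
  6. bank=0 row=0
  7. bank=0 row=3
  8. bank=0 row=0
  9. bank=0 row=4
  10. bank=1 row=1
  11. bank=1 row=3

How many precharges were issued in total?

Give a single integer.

Acc 1: bank0 row3 -> MISS (open row3); precharges=0
Acc 2: bank1 row2 -> MISS (open row2); precharges=0
Acc 3: bank1 row3 -> MISS (open row3); precharges=1
Acc 4: bank1 row0 -> MISS (open row0); precharges=2
Acc 5: bank1 row4 -> MISS (open row4); precharges=3
Acc 6: bank0 row0 -> MISS (open row0); precharges=4
Acc 7: bank0 row3 -> MISS (open row3); precharges=5
Acc 8: bank0 row0 -> MISS (open row0); precharges=6
Acc 9: bank0 row4 -> MISS (open row4); precharges=7
Acc 10: bank1 row1 -> MISS (open row1); precharges=8
Acc 11: bank1 row3 -> MISS (open row3); precharges=9

Answer: 9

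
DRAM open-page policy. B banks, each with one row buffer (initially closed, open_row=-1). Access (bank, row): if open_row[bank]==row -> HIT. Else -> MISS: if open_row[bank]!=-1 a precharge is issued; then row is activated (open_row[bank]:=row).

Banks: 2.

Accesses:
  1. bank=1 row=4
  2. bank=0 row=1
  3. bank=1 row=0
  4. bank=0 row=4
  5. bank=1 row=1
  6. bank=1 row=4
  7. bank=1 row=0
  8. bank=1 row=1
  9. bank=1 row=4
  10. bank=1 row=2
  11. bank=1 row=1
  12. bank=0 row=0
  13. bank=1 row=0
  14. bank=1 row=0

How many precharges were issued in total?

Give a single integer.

Answer: 11

Derivation:
Acc 1: bank1 row4 -> MISS (open row4); precharges=0
Acc 2: bank0 row1 -> MISS (open row1); precharges=0
Acc 3: bank1 row0 -> MISS (open row0); precharges=1
Acc 4: bank0 row4 -> MISS (open row4); precharges=2
Acc 5: bank1 row1 -> MISS (open row1); precharges=3
Acc 6: bank1 row4 -> MISS (open row4); precharges=4
Acc 7: bank1 row0 -> MISS (open row0); precharges=5
Acc 8: bank1 row1 -> MISS (open row1); precharges=6
Acc 9: bank1 row4 -> MISS (open row4); precharges=7
Acc 10: bank1 row2 -> MISS (open row2); precharges=8
Acc 11: bank1 row1 -> MISS (open row1); precharges=9
Acc 12: bank0 row0 -> MISS (open row0); precharges=10
Acc 13: bank1 row0 -> MISS (open row0); precharges=11
Acc 14: bank1 row0 -> HIT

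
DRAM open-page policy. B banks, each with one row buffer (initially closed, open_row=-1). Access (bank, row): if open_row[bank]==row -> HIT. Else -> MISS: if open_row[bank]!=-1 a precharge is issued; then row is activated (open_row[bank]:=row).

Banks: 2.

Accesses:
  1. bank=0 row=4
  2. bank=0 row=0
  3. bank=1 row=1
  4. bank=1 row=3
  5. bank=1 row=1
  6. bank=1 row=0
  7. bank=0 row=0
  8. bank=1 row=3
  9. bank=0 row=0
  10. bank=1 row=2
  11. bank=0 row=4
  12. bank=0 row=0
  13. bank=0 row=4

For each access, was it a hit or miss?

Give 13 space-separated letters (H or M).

Acc 1: bank0 row4 -> MISS (open row4); precharges=0
Acc 2: bank0 row0 -> MISS (open row0); precharges=1
Acc 3: bank1 row1 -> MISS (open row1); precharges=1
Acc 4: bank1 row3 -> MISS (open row3); precharges=2
Acc 5: bank1 row1 -> MISS (open row1); precharges=3
Acc 6: bank1 row0 -> MISS (open row0); precharges=4
Acc 7: bank0 row0 -> HIT
Acc 8: bank1 row3 -> MISS (open row3); precharges=5
Acc 9: bank0 row0 -> HIT
Acc 10: bank1 row2 -> MISS (open row2); precharges=6
Acc 11: bank0 row4 -> MISS (open row4); precharges=7
Acc 12: bank0 row0 -> MISS (open row0); precharges=8
Acc 13: bank0 row4 -> MISS (open row4); precharges=9

Answer: M M M M M M H M H M M M M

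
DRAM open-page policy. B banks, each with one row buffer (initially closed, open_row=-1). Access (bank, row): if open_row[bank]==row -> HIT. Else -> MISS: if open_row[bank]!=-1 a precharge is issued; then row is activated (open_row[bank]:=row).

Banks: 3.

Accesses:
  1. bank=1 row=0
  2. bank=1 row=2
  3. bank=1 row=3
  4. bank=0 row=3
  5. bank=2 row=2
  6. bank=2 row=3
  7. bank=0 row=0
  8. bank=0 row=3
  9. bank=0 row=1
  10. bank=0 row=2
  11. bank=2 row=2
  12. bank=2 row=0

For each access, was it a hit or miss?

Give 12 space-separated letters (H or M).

Answer: M M M M M M M M M M M M

Derivation:
Acc 1: bank1 row0 -> MISS (open row0); precharges=0
Acc 2: bank1 row2 -> MISS (open row2); precharges=1
Acc 3: bank1 row3 -> MISS (open row3); precharges=2
Acc 4: bank0 row3 -> MISS (open row3); precharges=2
Acc 5: bank2 row2 -> MISS (open row2); precharges=2
Acc 6: bank2 row3 -> MISS (open row3); precharges=3
Acc 7: bank0 row0 -> MISS (open row0); precharges=4
Acc 8: bank0 row3 -> MISS (open row3); precharges=5
Acc 9: bank0 row1 -> MISS (open row1); precharges=6
Acc 10: bank0 row2 -> MISS (open row2); precharges=7
Acc 11: bank2 row2 -> MISS (open row2); precharges=8
Acc 12: bank2 row0 -> MISS (open row0); precharges=9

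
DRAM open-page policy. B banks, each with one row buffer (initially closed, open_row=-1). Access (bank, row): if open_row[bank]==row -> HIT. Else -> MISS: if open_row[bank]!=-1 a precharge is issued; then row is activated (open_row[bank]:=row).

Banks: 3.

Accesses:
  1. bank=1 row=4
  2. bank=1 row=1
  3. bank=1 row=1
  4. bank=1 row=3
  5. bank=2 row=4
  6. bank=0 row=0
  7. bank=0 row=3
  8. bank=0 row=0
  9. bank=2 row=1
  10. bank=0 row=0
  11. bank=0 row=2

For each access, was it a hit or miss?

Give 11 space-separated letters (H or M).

Acc 1: bank1 row4 -> MISS (open row4); precharges=0
Acc 2: bank1 row1 -> MISS (open row1); precharges=1
Acc 3: bank1 row1 -> HIT
Acc 4: bank1 row3 -> MISS (open row3); precharges=2
Acc 5: bank2 row4 -> MISS (open row4); precharges=2
Acc 6: bank0 row0 -> MISS (open row0); precharges=2
Acc 7: bank0 row3 -> MISS (open row3); precharges=3
Acc 8: bank0 row0 -> MISS (open row0); precharges=4
Acc 9: bank2 row1 -> MISS (open row1); precharges=5
Acc 10: bank0 row0 -> HIT
Acc 11: bank0 row2 -> MISS (open row2); precharges=6

Answer: M M H M M M M M M H M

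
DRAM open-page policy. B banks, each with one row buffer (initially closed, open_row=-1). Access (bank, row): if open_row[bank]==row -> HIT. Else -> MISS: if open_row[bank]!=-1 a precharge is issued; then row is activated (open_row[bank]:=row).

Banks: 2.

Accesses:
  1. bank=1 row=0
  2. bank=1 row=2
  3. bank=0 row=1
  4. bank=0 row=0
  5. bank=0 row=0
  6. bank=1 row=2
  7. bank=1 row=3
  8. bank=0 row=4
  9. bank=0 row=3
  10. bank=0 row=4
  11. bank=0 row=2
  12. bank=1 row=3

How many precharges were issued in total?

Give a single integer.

Acc 1: bank1 row0 -> MISS (open row0); precharges=0
Acc 2: bank1 row2 -> MISS (open row2); precharges=1
Acc 3: bank0 row1 -> MISS (open row1); precharges=1
Acc 4: bank0 row0 -> MISS (open row0); precharges=2
Acc 5: bank0 row0 -> HIT
Acc 6: bank1 row2 -> HIT
Acc 7: bank1 row3 -> MISS (open row3); precharges=3
Acc 8: bank0 row4 -> MISS (open row4); precharges=4
Acc 9: bank0 row3 -> MISS (open row3); precharges=5
Acc 10: bank0 row4 -> MISS (open row4); precharges=6
Acc 11: bank0 row2 -> MISS (open row2); precharges=7
Acc 12: bank1 row3 -> HIT

Answer: 7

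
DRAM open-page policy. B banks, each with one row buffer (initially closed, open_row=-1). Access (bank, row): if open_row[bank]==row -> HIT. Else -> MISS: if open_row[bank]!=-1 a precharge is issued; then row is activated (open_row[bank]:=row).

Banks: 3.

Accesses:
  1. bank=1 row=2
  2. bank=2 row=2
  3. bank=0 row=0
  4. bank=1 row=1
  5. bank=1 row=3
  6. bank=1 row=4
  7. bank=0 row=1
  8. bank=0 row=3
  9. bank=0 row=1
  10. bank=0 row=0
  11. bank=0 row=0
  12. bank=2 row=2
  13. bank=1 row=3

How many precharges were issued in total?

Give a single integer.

Answer: 8

Derivation:
Acc 1: bank1 row2 -> MISS (open row2); precharges=0
Acc 2: bank2 row2 -> MISS (open row2); precharges=0
Acc 3: bank0 row0 -> MISS (open row0); precharges=0
Acc 4: bank1 row1 -> MISS (open row1); precharges=1
Acc 5: bank1 row3 -> MISS (open row3); precharges=2
Acc 6: bank1 row4 -> MISS (open row4); precharges=3
Acc 7: bank0 row1 -> MISS (open row1); precharges=4
Acc 8: bank0 row3 -> MISS (open row3); precharges=5
Acc 9: bank0 row1 -> MISS (open row1); precharges=6
Acc 10: bank0 row0 -> MISS (open row0); precharges=7
Acc 11: bank0 row0 -> HIT
Acc 12: bank2 row2 -> HIT
Acc 13: bank1 row3 -> MISS (open row3); precharges=8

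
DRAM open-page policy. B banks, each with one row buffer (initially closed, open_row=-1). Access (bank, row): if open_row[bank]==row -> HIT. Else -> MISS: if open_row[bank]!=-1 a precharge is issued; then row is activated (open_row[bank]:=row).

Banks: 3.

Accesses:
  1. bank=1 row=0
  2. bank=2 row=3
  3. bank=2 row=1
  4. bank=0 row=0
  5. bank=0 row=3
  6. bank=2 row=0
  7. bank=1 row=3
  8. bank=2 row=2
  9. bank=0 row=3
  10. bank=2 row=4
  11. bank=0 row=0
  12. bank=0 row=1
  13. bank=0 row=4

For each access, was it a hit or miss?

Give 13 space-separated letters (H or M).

Acc 1: bank1 row0 -> MISS (open row0); precharges=0
Acc 2: bank2 row3 -> MISS (open row3); precharges=0
Acc 3: bank2 row1 -> MISS (open row1); precharges=1
Acc 4: bank0 row0 -> MISS (open row0); precharges=1
Acc 5: bank0 row3 -> MISS (open row3); precharges=2
Acc 6: bank2 row0 -> MISS (open row0); precharges=3
Acc 7: bank1 row3 -> MISS (open row3); precharges=4
Acc 8: bank2 row2 -> MISS (open row2); precharges=5
Acc 9: bank0 row3 -> HIT
Acc 10: bank2 row4 -> MISS (open row4); precharges=6
Acc 11: bank0 row0 -> MISS (open row0); precharges=7
Acc 12: bank0 row1 -> MISS (open row1); precharges=8
Acc 13: bank0 row4 -> MISS (open row4); precharges=9

Answer: M M M M M M M M H M M M M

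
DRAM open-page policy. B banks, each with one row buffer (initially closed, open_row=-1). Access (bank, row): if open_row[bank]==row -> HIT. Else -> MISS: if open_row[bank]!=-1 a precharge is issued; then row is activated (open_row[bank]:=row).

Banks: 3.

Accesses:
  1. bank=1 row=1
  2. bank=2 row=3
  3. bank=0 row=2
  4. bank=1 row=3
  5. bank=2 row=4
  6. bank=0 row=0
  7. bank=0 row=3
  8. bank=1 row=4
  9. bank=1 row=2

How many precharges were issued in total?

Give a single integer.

Answer: 6

Derivation:
Acc 1: bank1 row1 -> MISS (open row1); precharges=0
Acc 2: bank2 row3 -> MISS (open row3); precharges=0
Acc 3: bank0 row2 -> MISS (open row2); precharges=0
Acc 4: bank1 row3 -> MISS (open row3); precharges=1
Acc 5: bank2 row4 -> MISS (open row4); precharges=2
Acc 6: bank0 row0 -> MISS (open row0); precharges=3
Acc 7: bank0 row3 -> MISS (open row3); precharges=4
Acc 8: bank1 row4 -> MISS (open row4); precharges=5
Acc 9: bank1 row2 -> MISS (open row2); precharges=6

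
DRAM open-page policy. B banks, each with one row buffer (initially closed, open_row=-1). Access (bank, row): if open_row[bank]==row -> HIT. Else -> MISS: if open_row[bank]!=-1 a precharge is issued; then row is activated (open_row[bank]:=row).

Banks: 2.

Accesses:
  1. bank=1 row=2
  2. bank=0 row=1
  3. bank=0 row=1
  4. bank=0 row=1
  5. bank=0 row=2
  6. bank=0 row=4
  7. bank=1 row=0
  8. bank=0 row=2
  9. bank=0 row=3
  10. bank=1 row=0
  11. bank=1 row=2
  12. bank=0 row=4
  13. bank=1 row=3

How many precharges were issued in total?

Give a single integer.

Answer: 8

Derivation:
Acc 1: bank1 row2 -> MISS (open row2); precharges=0
Acc 2: bank0 row1 -> MISS (open row1); precharges=0
Acc 3: bank0 row1 -> HIT
Acc 4: bank0 row1 -> HIT
Acc 5: bank0 row2 -> MISS (open row2); precharges=1
Acc 6: bank0 row4 -> MISS (open row4); precharges=2
Acc 7: bank1 row0 -> MISS (open row0); precharges=3
Acc 8: bank0 row2 -> MISS (open row2); precharges=4
Acc 9: bank0 row3 -> MISS (open row3); precharges=5
Acc 10: bank1 row0 -> HIT
Acc 11: bank1 row2 -> MISS (open row2); precharges=6
Acc 12: bank0 row4 -> MISS (open row4); precharges=7
Acc 13: bank1 row3 -> MISS (open row3); precharges=8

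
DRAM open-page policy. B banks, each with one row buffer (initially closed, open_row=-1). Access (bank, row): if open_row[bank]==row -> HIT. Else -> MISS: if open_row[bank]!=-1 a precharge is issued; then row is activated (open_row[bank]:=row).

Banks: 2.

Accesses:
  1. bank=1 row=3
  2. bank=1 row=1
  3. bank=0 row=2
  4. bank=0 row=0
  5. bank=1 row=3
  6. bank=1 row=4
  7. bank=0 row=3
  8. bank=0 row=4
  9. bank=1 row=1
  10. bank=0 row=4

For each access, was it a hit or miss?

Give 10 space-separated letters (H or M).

Answer: M M M M M M M M M H

Derivation:
Acc 1: bank1 row3 -> MISS (open row3); precharges=0
Acc 2: bank1 row1 -> MISS (open row1); precharges=1
Acc 3: bank0 row2 -> MISS (open row2); precharges=1
Acc 4: bank0 row0 -> MISS (open row0); precharges=2
Acc 5: bank1 row3 -> MISS (open row3); precharges=3
Acc 6: bank1 row4 -> MISS (open row4); precharges=4
Acc 7: bank0 row3 -> MISS (open row3); precharges=5
Acc 8: bank0 row4 -> MISS (open row4); precharges=6
Acc 9: bank1 row1 -> MISS (open row1); precharges=7
Acc 10: bank0 row4 -> HIT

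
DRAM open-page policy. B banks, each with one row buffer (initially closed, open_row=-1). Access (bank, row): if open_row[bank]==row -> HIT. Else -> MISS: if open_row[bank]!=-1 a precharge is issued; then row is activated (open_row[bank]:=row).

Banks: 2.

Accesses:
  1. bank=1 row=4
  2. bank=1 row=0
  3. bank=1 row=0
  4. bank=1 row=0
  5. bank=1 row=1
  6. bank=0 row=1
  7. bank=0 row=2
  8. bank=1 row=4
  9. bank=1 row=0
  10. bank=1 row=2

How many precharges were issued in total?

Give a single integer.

Answer: 6

Derivation:
Acc 1: bank1 row4 -> MISS (open row4); precharges=0
Acc 2: bank1 row0 -> MISS (open row0); precharges=1
Acc 3: bank1 row0 -> HIT
Acc 4: bank1 row0 -> HIT
Acc 5: bank1 row1 -> MISS (open row1); precharges=2
Acc 6: bank0 row1 -> MISS (open row1); precharges=2
Acc 7: bank0 row2 -> MISS (open row2); precharges=3
Acc 8: bank1 row4 -> MISS (open row4); precharges=4
Acc 9: bank1 row0 -> MISS (open row0); precharges=5
Acc 10: bank1 row2 -> MISS (open row2); precharges=6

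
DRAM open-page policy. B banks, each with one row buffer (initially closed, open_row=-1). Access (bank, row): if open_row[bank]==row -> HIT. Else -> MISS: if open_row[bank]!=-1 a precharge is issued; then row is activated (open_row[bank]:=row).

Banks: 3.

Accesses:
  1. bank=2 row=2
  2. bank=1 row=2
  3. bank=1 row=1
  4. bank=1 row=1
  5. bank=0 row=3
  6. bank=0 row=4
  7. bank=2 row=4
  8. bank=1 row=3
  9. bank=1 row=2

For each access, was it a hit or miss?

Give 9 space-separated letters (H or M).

Acc 1: bank2 row2 -> MISS (open row2); precharges=0
Acc 2: bank1 row2 -> MISS (open row2); precharges=0
Acc 3: bank1 row1 -> MISS (open row1); precharges=1
Acc 4: bank1 row1 -> HIT
Acc 5: bank0 row3 -> MISS (open row3); precharges=1
Acc 6: bank0 row4 -> MISS (open row4); precharges=2
Acc 7: bank2 row4 -> MISS (open row4); precharges=3
Acc 8: bank1 row3 -> MISS (open row3); precharges=4
Acc 9: bank1 row2 -> MISS (open row2); precharges=5

Answer: M M M H M M M M M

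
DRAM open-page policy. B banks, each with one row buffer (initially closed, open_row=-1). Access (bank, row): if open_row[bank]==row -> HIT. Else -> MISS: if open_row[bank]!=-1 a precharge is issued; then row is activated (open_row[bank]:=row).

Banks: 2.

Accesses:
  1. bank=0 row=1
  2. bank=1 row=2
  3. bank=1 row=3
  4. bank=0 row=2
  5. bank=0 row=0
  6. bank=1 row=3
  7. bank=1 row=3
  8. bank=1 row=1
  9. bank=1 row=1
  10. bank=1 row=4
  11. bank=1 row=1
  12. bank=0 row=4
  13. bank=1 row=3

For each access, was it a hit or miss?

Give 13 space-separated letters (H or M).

Acc 1: bank0 row1 -> MISS (open row1); precharges=0
Acc 2: bank1 row2 -> MISS (open row2); precharges=0
Acc 3: bank1 row3 -> MISS (open row3); precharges=1
Acc 4: bank0 row2 -> MISS (open row2); precharges=2
Acc 5: bank0 row0 -> MISS (open row0); precharges=3
Acc 6: bank1 row3 -> HIT
Acc 7: bank1 row3 -> HIT
Acc 8: bank1 row1 -> MISS (open row1); precharges=4
Acc 9: bank1 row1 -> HIT
Acc 10: bank1 row4 -> MISS (open row4); precharges=5
Acc 11: bank1 row1 -> MISS (open row1); precharges=6
Acc 12: bank0 row4 -> MISS (open row4); precharges=7
Acc 13: bank1 row3 -> MISS (open row3); precharges=8

Answer: M M M M M H H M H M M M M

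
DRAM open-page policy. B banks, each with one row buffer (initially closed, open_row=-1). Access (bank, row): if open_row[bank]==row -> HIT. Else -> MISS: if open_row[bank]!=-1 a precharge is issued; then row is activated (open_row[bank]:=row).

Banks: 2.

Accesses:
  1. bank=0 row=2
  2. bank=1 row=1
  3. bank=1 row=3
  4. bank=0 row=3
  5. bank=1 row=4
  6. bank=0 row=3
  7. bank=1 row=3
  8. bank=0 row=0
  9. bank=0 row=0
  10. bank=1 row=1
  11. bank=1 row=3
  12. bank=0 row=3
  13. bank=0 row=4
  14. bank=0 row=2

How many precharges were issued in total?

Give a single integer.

Acc 1: bank0 row2 -> MISS (open row2); precharges=0
Acc 2: bank1 row1 -> MISS (open row1); precharges=0
Acc 3: bank1 row3 -> MISS (open row3); precharges=1
Acc 4: bank0 row3 -> MISS (open row3); precharges=2
Acc 5: bank1 row4 -> MISS (open row4); precharges=3
Acc 6: bank0 row3 -> HIT
Acc 7: bank1 row3 -> MISS (open row3); precharges=4
Acc 8: bank0 row0 -> MISS (open row0); precharges=5
Acc 9: bank0 row0 -> HIT
Acc 10: bank1 row1 -> MISS (open row1); precharges=6
Acc 11: bank1 row3 -> MISS (open row3); precharges=7
Acc 12: bank0 row3 -> MISS (open row3); precharges=8
Acc 13: bank0 row4 -> MISS (open row4); precharges=9
Acc 14: bank0 row2 -> MISS (open row2); precharges=10

Answer: 10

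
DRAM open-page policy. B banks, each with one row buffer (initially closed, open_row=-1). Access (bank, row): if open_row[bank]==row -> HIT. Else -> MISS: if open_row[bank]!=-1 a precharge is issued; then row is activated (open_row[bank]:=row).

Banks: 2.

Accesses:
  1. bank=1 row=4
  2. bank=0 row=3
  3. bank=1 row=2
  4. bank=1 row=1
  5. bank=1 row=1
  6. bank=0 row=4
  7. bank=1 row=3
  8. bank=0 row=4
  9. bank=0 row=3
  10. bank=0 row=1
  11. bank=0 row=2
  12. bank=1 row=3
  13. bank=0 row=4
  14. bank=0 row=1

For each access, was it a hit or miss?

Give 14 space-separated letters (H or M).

Answer: M M M M H M M H M M M H M M

Derivation:
Acc 1: bank1 row4 -> MISS (open row4); precharges=0
Acc 2: bank0 row3 -> MISS (open row3); precharges=0
Acc 3: bank1 row2 -> MISS (open row2); precharges=1
Acc 4: bank1 row1 -> MISS (open row1); precharges=2
Acc 5: bank1 row1 -> HIT
Acc 6: bank0 row4 -> MISS (open row4); precharges=3
Acc 7: bank1 row3 -> MISS (open row3); precharges=4
Acc 8: bank0 row4 -> HIT
Acc 9: bank0 row3 -> MISS (open row3); precharges=5
Acc 10: bank0 row1 -> MISS (open row1); precharges=6
Acc 11: bank0 row2 -> MISS (open row2); precharges=7
Acc 12: bank1 row3 -> HIT
Acc 13: bank0 row4 -> MISS (open row4); precharges=8
Acc 14: bank0 row1 -> MISS (open row1); precharges=9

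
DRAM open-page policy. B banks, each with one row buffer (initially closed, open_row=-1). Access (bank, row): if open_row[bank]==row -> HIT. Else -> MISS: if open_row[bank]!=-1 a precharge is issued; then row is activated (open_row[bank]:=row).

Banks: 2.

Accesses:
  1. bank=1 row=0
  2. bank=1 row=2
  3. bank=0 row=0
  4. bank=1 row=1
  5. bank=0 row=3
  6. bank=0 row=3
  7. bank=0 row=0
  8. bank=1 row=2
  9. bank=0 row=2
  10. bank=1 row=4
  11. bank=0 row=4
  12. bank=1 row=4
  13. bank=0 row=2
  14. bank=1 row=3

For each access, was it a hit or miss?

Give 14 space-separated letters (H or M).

Answer: M M M M M H M M M M M H M M

Derivation:
Acc 1: bank1 row0 -> MISS (open row0); precharges=0
Acc 2: bank1 row2 -> MISS (open row2); precharges=1
Acc 3: bank0 row0 -> MISS (open row0); precharges=1
Acc 4: bank1 row1 -> MISS (open row1); precharges=2
Acc 5: bank0 row3 -> MISS (open row3); precharges=3
Acc 6: bank0 row3 -> HIT
Acc 7: bank0 row0 -> MISS (open row0); precharges=4
Acc 8: bank1 row2 -> MISS (open row2); precharges=5
Acc 9: bank0 row2 -> MISS (open row2); precharges=6
Acc 10: bank1 row4 -> MISS (open row4); precharges=7
Acc 11: bank0 row4 -> MISS (open row4); precharges=8
Acc 12: bank1 row4 -> HIT
Acc 13: bank0 row2 -> MISS (open row2); precharges=9
Acc 14: bank1 row3 -> MISS (open row3); precharges=10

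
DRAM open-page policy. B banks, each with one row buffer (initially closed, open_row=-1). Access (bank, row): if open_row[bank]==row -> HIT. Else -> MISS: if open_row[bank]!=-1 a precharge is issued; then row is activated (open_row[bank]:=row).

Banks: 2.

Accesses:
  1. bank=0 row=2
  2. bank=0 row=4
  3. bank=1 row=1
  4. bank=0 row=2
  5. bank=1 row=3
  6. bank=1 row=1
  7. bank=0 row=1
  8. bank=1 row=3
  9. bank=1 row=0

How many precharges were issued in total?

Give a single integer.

Acc 1: bank0 row2 -> MISS (open row2); precharges=0
Acc 2: bank0 row4 -> MISS (open row4); precharges=1
Acc 3: bank1 row1 -> MISS (open row1); precharges=1
Acc 4: bank0 row2 -> MISS (open row2); precharges=2
Acc 5: bank1 row3 -> MISS (open row3); precharges=3
Acc 6: bank1 row1 -> MISS (open row1); precharges=4
Acc 7: bank0 row1 -> MISS (open row1); precharges=5
Acc 8: bank1 row3 -> MISS (open row3); precharges=6
Acc 9: bank1 row0 -> MISS (open row0); precharges=7

Answer: 7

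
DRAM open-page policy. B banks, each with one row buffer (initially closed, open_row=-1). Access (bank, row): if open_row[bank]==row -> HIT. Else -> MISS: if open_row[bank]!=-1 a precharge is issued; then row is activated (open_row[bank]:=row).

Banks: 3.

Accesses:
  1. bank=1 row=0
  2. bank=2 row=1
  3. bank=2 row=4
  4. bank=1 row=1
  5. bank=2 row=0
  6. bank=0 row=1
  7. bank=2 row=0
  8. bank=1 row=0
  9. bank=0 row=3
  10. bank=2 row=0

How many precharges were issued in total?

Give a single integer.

Answer: 5

Derivation:
Acc 1: bank1 row0 -> MISS (open row0); precharges=0
Acc 2: bank2 row1 -> MISS (open row1); precharges=0
Acc 3: bank2 row4 -> MISS (open row4); precharges=1
Acc 4: bank1 row1 -> MISS (open row1); precharges=2
Acc 5: bank2 row0 -> MISS (open row0); precharges=3
Acc 6: bank0 row1 -> MISS (open row1); precharges=3
Acc 7: bank2 row0 -> HIT
Acc 8: bank1 row0 -> MISS (open row0); precharges=4
Acc 9: bank0 row3 -> MISS (open row3); precharges=5
Acc 10: bank2 row0 -> HIT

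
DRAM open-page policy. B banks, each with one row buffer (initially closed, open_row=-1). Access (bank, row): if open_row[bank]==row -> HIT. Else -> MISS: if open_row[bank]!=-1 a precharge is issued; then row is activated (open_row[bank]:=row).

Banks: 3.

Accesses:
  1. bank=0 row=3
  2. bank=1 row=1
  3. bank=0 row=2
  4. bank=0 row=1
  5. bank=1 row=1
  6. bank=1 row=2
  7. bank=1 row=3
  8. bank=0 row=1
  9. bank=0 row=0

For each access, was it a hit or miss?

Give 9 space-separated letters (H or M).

Answer: M M M M H M M H M

Derivation:
Acc 1: bank0 row3 -> MISS (open row3); precharges=0
Acc 2: bank1 row1 -> MISS (open row1); precharges=0
Acc 3: bank0 row2 -> MISS (open row2); precharges=1
Acc 4: bank0 row1 -> MISS (open row1); precharges=2
Acc 5: bank1 row1 -> HIT
Acc 6: bank1 row2 -> MISS (open row2); precharges=3
Acc 7: bank1 row3 -> MISS (open row3); precharges=4
Acc 8: bank0 row1 -> HIT
Acc 9: bank0 row0 -> MISS (open row0); precharges=5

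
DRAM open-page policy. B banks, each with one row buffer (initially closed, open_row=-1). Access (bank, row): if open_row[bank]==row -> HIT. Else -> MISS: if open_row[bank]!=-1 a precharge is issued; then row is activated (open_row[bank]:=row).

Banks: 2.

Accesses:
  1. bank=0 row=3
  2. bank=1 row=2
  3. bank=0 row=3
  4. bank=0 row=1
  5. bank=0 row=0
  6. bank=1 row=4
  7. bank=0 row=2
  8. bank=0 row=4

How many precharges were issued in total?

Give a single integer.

Acc 1: bank0 row3 -> MISS (open row3); precharges=0
Acc 2: bank1 row2 -> MISS (open row2); precharges=0
Acc 3: bank0 row3 -> HIT
Acc 4: bank0 row1 -> MISS (open row1); precharges=1
Acc 5: bank0 row0 -> MISS (open row0); precharges=2
Acc 6: bank1 row4 -> MISS (open row4); precharges=3
Acc 7: bank0 row2 -> MISS (open row2); precharges=4
Acc 8: bank0 row4 -> MISS (open row4); precharges=5

Answer: 5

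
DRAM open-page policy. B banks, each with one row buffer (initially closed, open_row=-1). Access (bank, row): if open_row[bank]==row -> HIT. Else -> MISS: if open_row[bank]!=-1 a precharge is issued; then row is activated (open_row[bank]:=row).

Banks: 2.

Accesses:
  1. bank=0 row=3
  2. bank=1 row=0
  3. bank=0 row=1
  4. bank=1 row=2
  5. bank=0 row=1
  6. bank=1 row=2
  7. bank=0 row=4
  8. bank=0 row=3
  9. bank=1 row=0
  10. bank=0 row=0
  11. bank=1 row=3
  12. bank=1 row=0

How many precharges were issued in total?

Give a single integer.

Acc 1: bank0 row3 -> MISS (open row3); precharges=0
Acc 2: bank1 row0 -> MISS (open row0); precharges=0
Acc 3: bank0 row1 -> MISS (open row1); precharges=1
Acc 4: bank1 row2 -> MISS (open row2); precharges=2
Acc 5: bank0 row1 -> HIT
Acc 6: bank1 row2 -> HIT
Acc 7: bank0 row4 -> MISS (open row4); precharges=3
Acc 8: bank0 row3 -> MISS (open row3); precharges=4
Acc 9: bank1 row0 -> MISS (open row0); precharges=5
Acc 10: bank0 row0 -> MISS (open row0); precharges=6
Acc 11: bank1 row3 -> MISS (open row3); precharges=7
Acc 12: bank1 row0 -> MISS (open row0); precharges=8

Answer: 8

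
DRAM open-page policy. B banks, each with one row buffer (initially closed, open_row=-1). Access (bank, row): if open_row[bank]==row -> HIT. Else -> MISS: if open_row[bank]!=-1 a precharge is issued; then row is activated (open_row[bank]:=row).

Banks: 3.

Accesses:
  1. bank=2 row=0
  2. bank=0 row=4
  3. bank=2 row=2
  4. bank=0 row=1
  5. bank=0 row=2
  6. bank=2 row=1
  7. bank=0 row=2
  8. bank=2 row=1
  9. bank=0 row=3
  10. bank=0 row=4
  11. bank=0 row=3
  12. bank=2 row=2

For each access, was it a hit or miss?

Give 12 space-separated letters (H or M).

Answer: M M M M M M H H M M M M

Derivation:
Acc 1: bank2 row0 -> MISS (open row0); precharges=0
Acc 2: bank0 row4 -> MISS (open row4); precharges=0
Acc 3: bank2 row2 -> MISS (open row2); precharges=1
Acc 4: bank0 row1 -> MISS (open row1); precharges=2
Acc 5: bank0 row2 -> MISS (open row2); precharges=3
Acc 6: bank2 row1 -> MISS (open row1); precharges=4
Acc 7: bank0 row2 -> HIT
Acc 8: bank2 row1 -> HIT
Acc 9: bank0 row3 -> MISS (open row3); precharges=5
Acc 10: bank0 row4 -> MISS (open row4); precharges=6
Acc 11: bank0 row3 -> MISS (open row3); precharges=7
Acc 12: bank2 row2 -> MISS (open row2); precharges=8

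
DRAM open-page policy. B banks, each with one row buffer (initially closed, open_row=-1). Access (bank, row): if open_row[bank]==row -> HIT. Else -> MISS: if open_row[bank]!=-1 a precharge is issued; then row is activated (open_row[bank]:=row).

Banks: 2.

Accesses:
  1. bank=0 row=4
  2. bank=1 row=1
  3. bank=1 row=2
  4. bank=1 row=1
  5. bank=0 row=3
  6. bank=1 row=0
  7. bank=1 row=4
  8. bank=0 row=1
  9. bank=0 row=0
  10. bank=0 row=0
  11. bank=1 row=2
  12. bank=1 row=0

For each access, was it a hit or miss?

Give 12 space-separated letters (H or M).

Answer: M M M M M M M M M H M M

Derivation:
Acc 1: bank0 row4 -> MISS (open row4); precharges=0
Acc 2: bank1 row1 -> MISS (open row1); precharges=0
Acc 3: bank1 row2 -> MISS (open row2); precharges=1
Acc 4: bank1 row1 -> MISS (open row1); precharges=2
Acc 5: bank0 row3 -> MISS (open row3); precharges=3
Acc 6: bank1 row0 -> MISS (open row0); precharges=4
Acc 7: bank1 row4 -> MISS (open row4); precharges=5
Acc 8: bank0 row1 -> MISS (open row1); precharges=6
Acc 9: bank0 row0 -> MISS (open row0); precharges=7
Acc 10: bank0 row0 -> HIT
Acc 11: bank1 row2 -> MISS (open row2); precharges=8
Acc 12: bank1 row0 -> MISS (open row0); precharges=9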